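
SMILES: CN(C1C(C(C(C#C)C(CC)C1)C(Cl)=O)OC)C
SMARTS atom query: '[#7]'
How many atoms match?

Check the 18 heavy atoms by environment: 14× C → no; 1× N → match; 2× O → no; 1× Cl → no.
That gives 1 matching atom.

1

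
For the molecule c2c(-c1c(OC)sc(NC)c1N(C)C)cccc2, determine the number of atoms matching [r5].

The query [r5] means: r5 matches atoms in a five-membered ring.
Check the 18 heavy atoms by environment: 1× s (aromatic, in 5-ring) → match; 4× c (aromatic, in 5-ring) → match; 6× c (aromatic, in 6-ring) → no; 2× N (acyclic) → no; 4× C (acyclic) → no; 1× O (acyclic) → no.
Summing the matching environments: 1 + 4 = 5 matching atoms.

5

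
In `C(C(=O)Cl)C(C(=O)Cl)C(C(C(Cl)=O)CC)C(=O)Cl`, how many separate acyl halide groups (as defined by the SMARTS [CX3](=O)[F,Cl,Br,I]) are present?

4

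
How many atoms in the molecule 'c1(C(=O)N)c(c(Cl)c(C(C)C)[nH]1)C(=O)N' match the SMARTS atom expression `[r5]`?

5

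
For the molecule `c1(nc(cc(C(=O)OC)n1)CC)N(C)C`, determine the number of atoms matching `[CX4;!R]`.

5

The query [CX4;!R] means: aliphatic carbon with four total connections, not in a ring.
Check the 15 heavy atoms by environment: 2× n (aromatic, X2, in 6-ring) → no; 4× c (aromatic, X3, in 6-ring) → no; 1× C (X3, acyclic) → no; 1× O (X1, acyclic) → no; 1× O (X2, acyclic) → no; 5× C (X4, acyclic) → match; 1× N (X3, acyclic) → no.
That gives 5 matching atoms.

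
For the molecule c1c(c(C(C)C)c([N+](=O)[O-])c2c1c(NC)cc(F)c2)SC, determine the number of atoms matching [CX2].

0

Check the 21 heavy atoms by environment: 10× c (aromatic, X3) → no; 1× S (X2) → no; 5× C (X4) → no; 1× F (X1) → no; 1× N (charge +1, X3) → no; 1× O (charge -1, X1) → no; 1× O (X1) → no; 1× N (X3) → no.
No environment satisfies the query, so 0 matching atoms.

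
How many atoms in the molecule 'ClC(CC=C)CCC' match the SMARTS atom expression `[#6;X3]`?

2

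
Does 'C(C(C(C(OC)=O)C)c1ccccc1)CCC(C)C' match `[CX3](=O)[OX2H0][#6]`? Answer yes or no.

Yes

The pattern [CX3](=O)[OX2H0][#6] describes a carbonyl carbon bonded to an oxygen that is itself bonded to carbon (no H on that O) — an ester.
The molecule carries a methyl-ester group (-C(=O)OCH3), whose atoms satisfy every constraint of the query, so the pattern matches.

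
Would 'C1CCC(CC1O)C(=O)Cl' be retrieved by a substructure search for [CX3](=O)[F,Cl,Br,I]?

Yes

The pattern [CX3](=O)[F,Cl,Br,I] describes a carbonyl carbon bonded to a halogen — an acyl halide.
The molecule carries an acyl chloride (-C(=O)Cl), whose atoms satisfy every constraint of the query, so the pattern matches.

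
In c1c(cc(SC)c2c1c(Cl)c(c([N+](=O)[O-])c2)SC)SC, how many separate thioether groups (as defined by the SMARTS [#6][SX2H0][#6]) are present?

[#6][SX2H0][#6] is the SMARTS for a thioether: an aliphatic sulfur bridging two carbons with no H on the sulfur.
The molecule carries 3 separate instances of a methylthio ether (-SCH3) meeting every constraint; each maps to a distinct set of atoms, giving 3 matches.

3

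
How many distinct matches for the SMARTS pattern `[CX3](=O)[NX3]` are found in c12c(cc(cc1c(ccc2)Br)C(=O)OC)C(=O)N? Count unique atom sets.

[CX3](=O)[NX3] is the SMARTS for an amide: a carbonyl carbon bonded to a trivalent nitrogen.
Exactly one fragment in the molecule meets all constraints, giving 1 match.

1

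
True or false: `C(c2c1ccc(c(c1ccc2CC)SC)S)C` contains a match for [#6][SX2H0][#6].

True

The pattern [#6][SX2H0][#6] describes an aliphatic sulfur bridging two carbons with no H on the sulfur — a thioether.
The molecule carries a methylthio ether (-SCH3), whose atoms satisfy every constraint of the query, so the pattern matches.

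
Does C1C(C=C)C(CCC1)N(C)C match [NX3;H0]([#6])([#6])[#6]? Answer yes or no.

The pattern [NX3;H0]([#6])([#6])[#6] describes a trivalent nitrogen with no H, bonded to three carbons — a tertiary amine.
The molecule carries a dimethylamino group (-N(CH3)2), whose atoms satisfy every constraint of the query, so the pattern matches.

Yes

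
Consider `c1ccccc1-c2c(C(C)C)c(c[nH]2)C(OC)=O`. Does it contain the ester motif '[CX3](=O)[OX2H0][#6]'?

The pattern [CX3](=O)[OX2H0][#6] describes a carbonyl carbon bonded to an oxygen that is itself bonded to carbon (no H on that O) — an ester.
The molecule carries a methyl-ester group (-C(=O)OCH3), whose atoms satisfy every constraint of the query, so the pattern matches.

Yes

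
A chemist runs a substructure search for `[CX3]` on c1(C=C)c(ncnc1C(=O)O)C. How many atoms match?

The query [CX3] means: C with X3: aliphatic carbon with exactly 3 total connections.
Check the 12 heavy atoms by environment: 2× n (aromatic, X2) → no; 4× c (aromatic, X3) → no; 3× C (X3) → match; 1× C (X4) → no; 1× O (X1) → no; 1× O (X2) → no.
That gives 3 matching atoms.

3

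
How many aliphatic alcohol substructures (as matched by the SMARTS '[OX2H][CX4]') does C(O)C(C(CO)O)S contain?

[OX2H][CX4] is the SMARTS for an aliphatic alcohol: a hydroxyl oxygen bound to an sp3 (X4) carbon.
The molecule carries 3 separate instances of a hydroxyl group (-OH) meeting every constraint; each maps to a distinct set of atoms, giving 3 matches.

3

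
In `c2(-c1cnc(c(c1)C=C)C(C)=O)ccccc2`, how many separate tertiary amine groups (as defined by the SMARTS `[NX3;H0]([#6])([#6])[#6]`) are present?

[NX3;H0]([#6])([#6])[#6] is the SMARTS for a tertiary amine: a trivalent nitrogen with no H, bonded to three carbons.
No fragment in the molecule satisfies every constraint, giving 0 matches.

0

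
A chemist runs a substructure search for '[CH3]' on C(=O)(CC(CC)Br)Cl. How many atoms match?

The query [CH3] means: aliphatic carbon with exactly three hydrogens.
Check the 8 heavy atoms by environment: 2× C (H2) → no; 1× C (H1) → no; 1× C (H0) → no; 1× O (H0) → no; 1× Cl (H0) → no; 1× Br (H0) → no; 1× C (H3) → match.
That gives 1 matching atom.

1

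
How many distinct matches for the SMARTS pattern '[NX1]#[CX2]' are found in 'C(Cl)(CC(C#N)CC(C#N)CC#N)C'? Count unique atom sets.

3

[NX1]#[CX2] is the SMARTS for a nitrile: a nitrogen triple-bonded to a two-connected carbon.
The molecule carries 3 separate instances of a nitrile (-C#N) meeting every constraint; each maps to a distinct set of atoms, giving 3 matches.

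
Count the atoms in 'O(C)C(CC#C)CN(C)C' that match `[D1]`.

The query [D1] means: atom with exactly one heavy-atom neighbour (degree 1).
Check the 10 heavy atoms by environment: 3× C (D2) → no; 1× C (D3) → no; 1× N (D3) → no; 4× C (D1) → match; 1× O (D2) → no.
That gives 4 matching atoms.

4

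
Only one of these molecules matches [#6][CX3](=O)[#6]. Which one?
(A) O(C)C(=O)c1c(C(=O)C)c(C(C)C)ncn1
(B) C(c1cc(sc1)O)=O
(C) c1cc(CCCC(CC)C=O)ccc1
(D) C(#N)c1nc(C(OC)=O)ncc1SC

A

[#6][CX3](=O)[#6] describes a carbonyl carbon (no H) flanked by two carbons (a ketone).
(A) contains an acetyl/ketone group (-C(=O)CH3), which satisfies every atom and bond constraint.
(B) has an aldehyde (-CHO) but the carbonyl carbon has H1, so it is not flanked by two carbons.
(C) has an aldehyde (-CHO) but the carbonyl carbon has H1, so it is not flanked by two carbons.
(D) has a methyl-ester group (-C(=O)OCH3) but one neighbour of the carbonyl carbon is O, not C.
So the answer is (A).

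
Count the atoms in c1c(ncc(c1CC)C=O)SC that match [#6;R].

5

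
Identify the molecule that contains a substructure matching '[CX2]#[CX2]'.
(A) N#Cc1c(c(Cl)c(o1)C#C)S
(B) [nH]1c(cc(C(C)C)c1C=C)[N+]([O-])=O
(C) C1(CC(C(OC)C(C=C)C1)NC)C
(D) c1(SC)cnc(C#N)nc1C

A

[CX2]#[CX2] describes a carbon-carbon triple bond (an alkyne).
(A) contains an ethynyl group (-C#CH), which satisfies every atom and bond constraint.
(B) has a vinyl group (-CH=CH2) but the C=C is a double bond; both carbons are CX3, not CX2.
(C) has a vinyl group (-CH=CH2) but the C=C is a double bond; both carbons are CX3, not CX2.
(D) has a nitrile (-C#N) but the triple bond is C#N, not C#C.
So the answer is (A).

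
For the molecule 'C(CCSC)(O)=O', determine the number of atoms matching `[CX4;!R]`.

3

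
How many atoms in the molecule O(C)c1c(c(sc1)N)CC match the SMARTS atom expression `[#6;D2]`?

2

Check the 10 heavy atoms by environment: 1× s (aromatic, D2) → no; 1× c (aromatic, D2) → match; 3× c (aromatic, D3) → no; 1× C (D2) → match; 2× C (D1) → no; 1× N (D1) → no; 1× O (D2) → no.
Summing the matching environments: 1 + 1 = 2 matching atoms.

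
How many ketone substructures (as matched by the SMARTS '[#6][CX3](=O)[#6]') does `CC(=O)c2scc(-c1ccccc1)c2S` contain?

[#6][CX3](=O)[#6] is the SMARTS for a ketone: a carbonyl carbon (no H) flanked by two carbons.
Exactly one fragment in the molecule meets all constraints, giving 1 match.

1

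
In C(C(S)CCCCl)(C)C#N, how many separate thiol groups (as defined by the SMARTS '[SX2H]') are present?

[SX2H] is the SMARTS for a thiol: an aliphatic sulfur with two connections, one being H.
Exactly one fragment in the molecule meets all constraints, giving 1 match.

1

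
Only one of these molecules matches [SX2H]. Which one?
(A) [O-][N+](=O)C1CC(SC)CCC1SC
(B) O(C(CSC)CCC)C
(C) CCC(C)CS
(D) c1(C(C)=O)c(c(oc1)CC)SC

C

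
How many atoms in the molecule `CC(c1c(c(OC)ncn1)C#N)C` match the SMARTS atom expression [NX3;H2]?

0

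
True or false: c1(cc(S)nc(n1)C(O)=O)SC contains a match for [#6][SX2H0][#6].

True

The pattern [#6][SX2H0][#6] describes an aliphatic sulfur bridging two carbons with no H on the sulfur — a thioether.
The molecule carries a methylthio ether (-SCH3), whose atoms satisfy every constraint of the query, so the pattern matches.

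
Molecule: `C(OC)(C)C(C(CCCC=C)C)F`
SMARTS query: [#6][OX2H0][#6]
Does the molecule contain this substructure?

The pattern [#6][OX2H0][#6] describes an aliphatic oxygen bridging two carbons with no H on the oxygen — an ether.
The molecule carries a methoxy ether (-OCH3), whose atoms satisfy every constraint of the query, so the pattern matches.

Yes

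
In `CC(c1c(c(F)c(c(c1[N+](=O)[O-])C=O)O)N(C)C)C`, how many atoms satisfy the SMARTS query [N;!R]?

2

Check the 19 heavy atoms by environment: 6× c (aromatic, in 6-ring) → no; 1× N (charge +1, acyclic) → match; 1× O (charge -1, acyclic) → no; 3× O (acyclic) → no; 6× C (acyclic) → no; 1× N (acyclic) → match; 1× F (acyclic) → no.
Summing the matching environments: 1 + 1 = 2 matching atoms.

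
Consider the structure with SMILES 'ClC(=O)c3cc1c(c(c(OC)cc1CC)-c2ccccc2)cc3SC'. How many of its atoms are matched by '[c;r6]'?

16

The query [c;r6] means: aromatic carbon that belongs to a six-membered ring.
Check the 25 heavy atoms by environment: 16× c (aromatic, in 6-ring) → match; 5× C (acyclic) → no; 2× O (acyclic) → no; 1× Cl (acyclic) → no; 1× S (acyclic) → no.
That gives 16 matching atoms.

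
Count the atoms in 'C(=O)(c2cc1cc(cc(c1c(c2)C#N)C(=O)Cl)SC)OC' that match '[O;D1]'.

Check the 21 heavy atoms by environment: 6× c (aromatic, D3) → no; 4× c (aromatic, D2) → no; 2× C (D3) → no; 2× O (D1) → match; 1× Cl (D1) → no; 1× C (D2) → no; 1× N (D1) → no; 1× O (D2) → no; 2× C (D1) → no; 1× S (D2) → no.
That gives 2 matching atoms.

2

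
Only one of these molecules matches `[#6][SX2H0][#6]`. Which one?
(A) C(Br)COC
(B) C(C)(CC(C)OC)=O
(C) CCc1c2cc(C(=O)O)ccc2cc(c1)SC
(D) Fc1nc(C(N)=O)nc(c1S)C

C

[#6][SX2H0][#6] describes an aliphatic sulfur bridging two carbons with no H on the sulfur (a thioether).
(A) has a methoxy ether (-OCH3) but the bridging atom is O, not S.
(B) has a methoxy ether (-OCH3) but the bridging atom is O, not S.
(C) contains a methylthio ether (-SCH3), which satisfies every atom and bond constraint.
(D) has a thiol (-SH) but the sulfur has H1, not H0 bridging two carbons.
So the answer is (C).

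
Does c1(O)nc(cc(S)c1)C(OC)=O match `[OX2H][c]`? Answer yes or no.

Yes

The pattern [OX2H][c] describes a hydroxyl oxygen attached to an aromatic carbon — a phenol.
The molecule carries a hydroxyl group (-OH), whose atoms satisfy every constraint of the query, so the pattern matches.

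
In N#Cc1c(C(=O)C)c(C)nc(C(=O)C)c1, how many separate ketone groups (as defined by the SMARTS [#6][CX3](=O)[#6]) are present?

[#6][CX3](=O)[#6] is the SMARTS for a ketone: a carbonyl carbon (no H) flanked by two carbons.
The molecule carries 2 separate instances of an acetyl/ketone group (-C(=O)CH3) meeting every constraint; each maps to a distinct set of atoms, giving 2 matches.

2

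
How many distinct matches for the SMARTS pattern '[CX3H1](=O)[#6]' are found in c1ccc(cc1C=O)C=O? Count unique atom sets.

[CX3H1](=O)[#6] is the SMARTS for an aldehyde: an sp2 carbon with one H, double-bonded to O and single-bonded to carbon.
The molecule carries 2 separate instances of an aldehyde (-CHO) meeting every constraint; each maps to a distinct set of atoms, giving 2 matches.

2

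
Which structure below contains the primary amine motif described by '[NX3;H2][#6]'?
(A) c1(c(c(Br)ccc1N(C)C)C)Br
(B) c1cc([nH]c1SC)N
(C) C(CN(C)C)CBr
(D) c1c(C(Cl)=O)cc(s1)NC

B

[NX3;H2][#6] describes a trivalent nitrogen with two H attached to carbon (a primary amine).
(A) has a dimethylamino group (-N(CH3)2) but the nitrogen has H0, not H2.
(B) contains a primary amino group (-NH2), which satisfies every atom and bond constraint.
(C) has a dimethylamino group (-N(CH3)2) but the nitrogen has H0, not H2.
(D) has an N-methylamino group (-NHCH3) but the nitrogen bears two carbons and only one H (H1), not H2.
So the answer is (B).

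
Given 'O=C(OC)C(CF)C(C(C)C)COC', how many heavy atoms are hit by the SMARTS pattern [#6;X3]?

1

The query [#6;X3] means: any carbon (aromatic or not) with three total connections.
Check the 14 heavy atoms by environment: 9× C (X4) → no; 1× C (X3) → match; 1× O (X1) → no; 2× O (X2) → no; 1× F (X1) → no.
That gives 1 matching atom.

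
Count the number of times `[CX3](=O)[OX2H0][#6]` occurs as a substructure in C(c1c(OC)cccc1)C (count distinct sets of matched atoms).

0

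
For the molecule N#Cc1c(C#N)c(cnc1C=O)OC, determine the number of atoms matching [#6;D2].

Check the 14 heavy atoms by environment: 1× n (aromatic, D2) → no; 1× c (aromatic, D2) → match; 4× c (aromatic, D3) → no; 3× C (D2) → match; 1× O (D1) → no; 2× N (D1) → no; 1× O (D2) → no; 1× C (D1) → no.
Summing the matching environments: 1 + 3 = 4 matching atoms.

4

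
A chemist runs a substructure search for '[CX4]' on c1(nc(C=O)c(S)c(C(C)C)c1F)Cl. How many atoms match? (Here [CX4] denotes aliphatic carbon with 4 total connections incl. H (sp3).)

The query [CX4] means: C with X4: aliphatic carbon with exactly 4 total connections (bonds + H).
Check the 14 heavy atoms by environment: 1× n (aromatic, X2) → no; 5× c (aromatic, X3) → no; 3× C (X4) → match; 1× S (X2) → no; 1× C (X3) → no; 1× O (X1) → no; 1× F (X1) → no; 1× Cl (X1) → no.
That gives 3 matching atoms.

3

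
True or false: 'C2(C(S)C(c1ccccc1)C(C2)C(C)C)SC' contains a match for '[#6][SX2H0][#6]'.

True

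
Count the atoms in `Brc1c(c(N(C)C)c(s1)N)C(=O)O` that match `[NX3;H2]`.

1

Check the 13 heavy atoms by environment: 1× s (aromatic, H0, X2) → no; 4× c (aromatic, H0, X3) → no; 1× N (H2, X3) → match; 1× N (H0, X3) → no; 2× C (H3, X4) → no; 1× C (H0, X3) → no; 1× O (H0, X1) → no; 1× O (H1, X2) → no; 1× Br (H0, X1) → no.
That gives 1 matching atom.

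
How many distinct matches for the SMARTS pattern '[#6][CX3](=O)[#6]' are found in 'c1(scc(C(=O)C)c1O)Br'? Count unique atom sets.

[#6][CX3](=O)[#6] is the SMARTS for a ketone: a carbonyl carbon (no H) flanked by two carbons.
Exactly one fragment in the molecule meets all constraints, giving 1 match.

1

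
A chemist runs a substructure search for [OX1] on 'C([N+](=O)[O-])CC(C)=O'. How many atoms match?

3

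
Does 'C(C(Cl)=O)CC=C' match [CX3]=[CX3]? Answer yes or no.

The pattern [CX3]=[CX3] describes a non-aromatic C=C double bond between two sp2 carbons — an alkene.
The molecule carries a vinyl group (-CH=CH2), whose atoms satisfy every constraint of the query, so the pattern matches.

Yes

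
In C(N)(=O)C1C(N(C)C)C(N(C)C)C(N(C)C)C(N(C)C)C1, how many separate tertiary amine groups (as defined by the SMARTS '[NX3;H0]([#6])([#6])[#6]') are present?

4

[NX3;H0]([#6])([#6])[#6] is the SMARTS for a tertiary amine: a trivalent nitrogen with no H, bonded to three carbons.
The molecule carries 4 separate instances of a dimethylamino group (-N(CH3)2) meeting every constraint; each maps to a distinct set of atoms, giving 4 matches.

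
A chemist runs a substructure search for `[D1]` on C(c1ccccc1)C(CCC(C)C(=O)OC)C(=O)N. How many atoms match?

5

Check the 19 heavy atoms by environment: 3× C (D2) → no; 4× C (D3) → no; 2× C (D1) → match; 2× O (D1) → match; 1× N (D1) → match; 1× c (aromatic, D3) → no; 5× c (aromatic, D2) → no; 1× O (D2) → no.
Summing the matching environments: 2 + 2 + 1 = 5 matching atoms.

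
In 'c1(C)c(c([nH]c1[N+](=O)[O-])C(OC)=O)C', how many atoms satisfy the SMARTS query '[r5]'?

5

The query [r5] means: r5 matches atoms in a five-membered ring.
Check the 14 heavy atoms by environment: 1× n (aromatic, in 5-ring) → match; 4× c (aromatic, in 5-ring) → match; 4× C (acyclic) → no; 3× O (acyclic) → no; 1× N (charge +1, acyclic) → no; 1× O (charge -1, acyclic) → no.
Summing the matching environments: 1 + 4 = 5 matching atoms.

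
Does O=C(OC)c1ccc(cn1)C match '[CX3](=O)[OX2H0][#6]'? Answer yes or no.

Yes

The pattern [CX3](=O)[OX2H0][#6] describes a carbonyl carbon bonded to an oxygen that is itself bonded to carbon (no H on that O) — an ester.
The molecule carries a methyl-ester group (-C(=O)OCH3), whose atoms satisfy every constraint of the query, so the pattern matches.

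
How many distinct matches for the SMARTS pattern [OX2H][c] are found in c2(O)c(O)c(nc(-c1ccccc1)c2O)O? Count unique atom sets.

4

[OX2H][c] is the SMARTS for a phenol: a hydroxyl oxygen attached to an aromatic carbon.
The molecule carries 4 separate instances of a hydroxyl group (-OH) meeting every constraint; each maps to a distinct set of atoms, giving 4 matches.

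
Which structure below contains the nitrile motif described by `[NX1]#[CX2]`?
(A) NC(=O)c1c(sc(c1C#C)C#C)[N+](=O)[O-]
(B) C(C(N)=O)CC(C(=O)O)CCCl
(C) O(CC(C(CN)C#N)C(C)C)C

C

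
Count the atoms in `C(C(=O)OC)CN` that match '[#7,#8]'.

The query [#7,#8] means: nitrogen or oxygen (comma = OR).
Check the 7 heavy atoms by environment: 4× C → no; 1× N → match; 2× O → match.
Summing the matching environments: 1 + 2 = 3 matching atoms.

3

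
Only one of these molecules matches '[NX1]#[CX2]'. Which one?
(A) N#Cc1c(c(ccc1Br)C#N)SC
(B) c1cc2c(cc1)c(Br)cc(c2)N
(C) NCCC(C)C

A

[NX1]#[CX2] describes a nitrogen triple-bonded to a two-connected carbon (a nitrile).
(A) contains a nitrile (-C#N), which satisfies every atom and bond constraint.
(B) has a primary amino group (-NH2) but the nitrogen is NX3 (three connections), not NX1 triple-bonded.
(C) has a primary amino group (-NH2) but the nitrogen is NX3 (three connections), not NX1 triple-bonded.
So the answer is (A).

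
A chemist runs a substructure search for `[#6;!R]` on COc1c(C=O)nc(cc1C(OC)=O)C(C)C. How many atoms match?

The query [#6;!R] means: carbon not in any ring.
Check the 17 heavy atoms by environment: 1× n (aromatic, in 6-ring) → no; 5× c (aromatic, in 6-ring) → no; 4× O (acyclic) → no; 7× C (acyclic) → match.
That gives 7 matching atoms.

7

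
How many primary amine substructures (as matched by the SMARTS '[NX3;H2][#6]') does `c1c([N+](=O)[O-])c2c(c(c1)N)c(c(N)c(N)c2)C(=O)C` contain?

[NX3;H2][#6] is the SMARTS for a primary amine: a trivalent nitrogen with two H attached to carbon.
The molecule carries 3 separate instances of a primary amino group (-NH2) meeting every constraint; each maps to a distinct set of atoms, giving 3 matches.

3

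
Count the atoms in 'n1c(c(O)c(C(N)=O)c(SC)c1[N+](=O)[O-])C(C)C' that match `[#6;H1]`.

1

The query [#6;H1] means: any carbon bearing exactly one hydrogen.
Check the 18 heavy atoms by environment: 1× n (aromatic, H0) → no; 5× c (aromatic, H0) → no; 1× N (charge +1, H0) → no; 1× O (charge -1, H0) → no; 2× O (H0) → no; 1× C (H0) → no; 1× N (H2) → no; 1× C (H1) → match; 3× C (H3) → no; 1× S (H0) → no; 1× O (H1) → no.
That gives 1 matching atom.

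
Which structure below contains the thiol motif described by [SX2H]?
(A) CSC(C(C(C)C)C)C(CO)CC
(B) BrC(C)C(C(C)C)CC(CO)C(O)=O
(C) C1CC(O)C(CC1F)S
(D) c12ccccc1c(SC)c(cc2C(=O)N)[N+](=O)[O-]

[SX2H] describes an aliphatic sulfur with two connections, one being H (a thiol).
(A) has a hydroxyl group (-OH) but it is an -OH, not an -SH.
(B) has a hydroxyl group (-OH) but it is an -OH, not an -SH.
(C) contains a thiol (-SH), which satisfies every atom and bond constraint.
(D) has a methylthio ether (-SCH3) but the sulfur has H0 (bonded to two carbons), not H1.
So the answer is (C).

C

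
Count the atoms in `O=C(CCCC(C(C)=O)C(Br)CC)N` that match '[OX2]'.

The query [OX2] means: aliphatic oxygen with two total connections — ether, hydroxyl, or ester single-bond O.
Check the 14 heavy atoms by environment: 8× C (X4) → no; 2× C (X3) → no; 2× O (X1) → no; 1× N (X3) → no; 1× Br (X1) → no.
No environment satisfies the query, so 0 matching atoms.

0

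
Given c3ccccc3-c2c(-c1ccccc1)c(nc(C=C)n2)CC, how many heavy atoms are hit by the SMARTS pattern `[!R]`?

4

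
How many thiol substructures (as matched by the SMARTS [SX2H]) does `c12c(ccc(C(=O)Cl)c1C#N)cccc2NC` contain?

0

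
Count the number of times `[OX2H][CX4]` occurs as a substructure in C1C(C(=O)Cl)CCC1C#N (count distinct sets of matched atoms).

0

[OX2H][CX4] is the SMARTS for an aliphatic alcohol: a hydroxyl oxygen bound to an sp3 (X4) carbon.
No fragment in the molecule satisfies every constraint, giving 0 matches.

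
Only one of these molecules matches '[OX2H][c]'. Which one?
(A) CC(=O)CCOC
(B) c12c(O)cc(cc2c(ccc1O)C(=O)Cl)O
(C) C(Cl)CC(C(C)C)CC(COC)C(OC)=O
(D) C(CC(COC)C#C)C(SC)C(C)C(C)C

B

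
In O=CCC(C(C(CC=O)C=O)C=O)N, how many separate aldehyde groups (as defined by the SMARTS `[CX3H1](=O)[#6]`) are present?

4

[CX3H1](=O)[#6] is the SMARTS for an aldehyde: an sp2 carbon with one H, double-bonded to O and single-bonded to carbon.
The molecule carries 4 separate instances of an aldehyde (-CHO) meeting every constraint; each maps to a distinct set of atoms, giving 4 matches.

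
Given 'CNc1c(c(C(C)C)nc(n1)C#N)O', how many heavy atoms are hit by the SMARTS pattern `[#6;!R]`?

5

The query [#6;!R] means: carbon not in any ring.
Check the 14 heavy atoms by environment: 2× n (aromatic, in 6-ring) → no; 4× c (aromatic, in 6-ring) → no; 5× C (acyclic) → match; 1× O (acyclic) → no; 2× N (acyclic) → no.
That gives 5 matching atoms.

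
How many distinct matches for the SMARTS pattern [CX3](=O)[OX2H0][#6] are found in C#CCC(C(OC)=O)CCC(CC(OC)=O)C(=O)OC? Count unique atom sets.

3

[CX3](=O)[OX2H0][#6] is the SMARTS for an ester: a carbonyl carbon bonded to an oxygen that is itself bonded to carbon (no H on that O).
The molecule carries 3 separate instances of a methyl-ester group (-C(=O)OCH3) meeting every constraint; each maps to a distinct set of atoms, giving 3 matches.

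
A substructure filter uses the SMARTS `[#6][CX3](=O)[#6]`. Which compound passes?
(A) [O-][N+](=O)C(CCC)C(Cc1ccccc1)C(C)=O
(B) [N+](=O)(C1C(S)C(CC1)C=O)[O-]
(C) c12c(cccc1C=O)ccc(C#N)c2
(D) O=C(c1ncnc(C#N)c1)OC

[#6][CX3](=O)[#6] describes a carbonyl carbon (no H) flanked by two carbons (a ketone).
(A) contains an acetyl/ketone group (-C(=O)CH3), which satisfies every atom and bond constraint.
(B) has an aldehyde (-CHO) but the carbonyl carbon has H1, so it is not flanked by two carbons.
(C) has an aldehyde (-CHO) but the carbonyl carbon has H1, so it is not flanked by two carbons.
(D) has a methyl-ester group (-C(=O)OCH3) but one neighbour of the carbonyl carbon is O, not C.
So the answer is (A).

A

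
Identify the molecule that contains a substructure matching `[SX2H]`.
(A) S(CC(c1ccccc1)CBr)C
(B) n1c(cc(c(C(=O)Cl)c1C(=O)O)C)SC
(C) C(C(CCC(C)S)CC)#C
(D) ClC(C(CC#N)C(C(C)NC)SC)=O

C

[SX2H] describes an aliphatic sulfur with two connections, one being H (a thiol).
(A) has a methylthio ether (-SCH3) but the sulfur has H0 (bonded to two carbons), not H1.
(B) has a methylthio ether (-SCH3) but the sulfur has H0 (bonded to two carbons), not H1.
(C) contains a thiol (-SH), which satisfies every atom and bond constraint.
(D) has a methylthio ether (-SCH3) but the sulfur has H0 (bonded to two carbons), not H1.
So the answer is (C).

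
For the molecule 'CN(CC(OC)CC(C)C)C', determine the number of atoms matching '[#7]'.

1

The query [#7] means: #7 matches any nitrogen atom regardless of aromaticity.
Check the 11 heavy atoms by environment: 9× C → no; 1× N → match; 1× O → no.
That gives 1 matching atom.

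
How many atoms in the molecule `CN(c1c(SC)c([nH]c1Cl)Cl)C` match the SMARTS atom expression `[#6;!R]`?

The query [#6;!R] means: carbon not in any ring.
Check the 12 heavy atoms by environment: 1× n (aromatic, in 5-ring) → no; 4× c (aromatic, in 5-ring) → no; 1× S (acyclic) → no; 3× C (acyclic) → match; 1× N (acyclic) → no; 2× Cl (acyclic) → no.
That gives 3 matching atoms.

3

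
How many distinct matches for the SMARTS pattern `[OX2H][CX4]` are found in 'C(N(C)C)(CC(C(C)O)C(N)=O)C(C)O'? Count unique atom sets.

2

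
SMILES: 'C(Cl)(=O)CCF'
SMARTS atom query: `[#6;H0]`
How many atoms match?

1

The query [#6;H0] means: any carbon with no attached hydrogen.
Check the 6 heavy atoms by environment: 2× C (H2) → no; 1× C (H0) → match; 1× O (H0) → no; 1× Cl (H0) → no; 1× F (H0) → no.
That gives 1 matching atom.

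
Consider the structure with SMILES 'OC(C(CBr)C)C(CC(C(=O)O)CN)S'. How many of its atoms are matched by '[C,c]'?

9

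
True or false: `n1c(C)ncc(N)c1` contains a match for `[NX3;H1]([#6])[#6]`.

The pattern [NX3;H1]([#6])[#6] describes a trivalent nitrogen with one H, bonded to two carbons — a secondary amine.
The closest candidate here is a primary amino group (-NH2), but the nitrogen has H2 and only one carbon neighbour. No other fragment satisfies the full query, so there is no match.

False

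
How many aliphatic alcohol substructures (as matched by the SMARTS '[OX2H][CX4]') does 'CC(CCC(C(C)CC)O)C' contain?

1

[OX2H][CX4] is the SMARTS for an aliphatic alcohol: a hydroxyl oxygen bound to an sp3 (X4) carbon.
Exactly one fragment in the molecule meets all constraints, giving 1 match.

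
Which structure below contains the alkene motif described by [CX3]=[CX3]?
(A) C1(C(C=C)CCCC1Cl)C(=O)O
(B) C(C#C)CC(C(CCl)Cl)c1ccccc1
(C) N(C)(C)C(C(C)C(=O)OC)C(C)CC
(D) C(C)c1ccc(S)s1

A

[CX3]=[CX3] describes a non-aromatic C=C double bond between two sp2 carbons (an alkene).
(A) contains a vinyl group (-CH=CH2), which satisfies every atom and bond constraint.
(B) has an ethynyl group (-C#CH) but the C-C bond is a triple bond, not a double bond.
(C) has an ethyl group (-CH2CH3) but its C-C bond is a single bond between CX4 carbons, not CX3=CX3.
(D) has an ethyl group (-CH2CH3) but its C-C bond is a single bond between CX4 carbons, not CX3=CX3.
So the answer is (A).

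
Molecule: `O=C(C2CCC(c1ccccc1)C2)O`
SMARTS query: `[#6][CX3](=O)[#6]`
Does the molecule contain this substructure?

The pattern [#6][CX3](=O)[#6] describes a carbonyl carbon (no H) flanked by two carbons — a ketone.
The closest candidate here is a carboxylic acid group (-C(=O)OH), but one neighbour of the carbonyl carbon is O, not C. No other fragment satisfies the full query, so there is no match.

No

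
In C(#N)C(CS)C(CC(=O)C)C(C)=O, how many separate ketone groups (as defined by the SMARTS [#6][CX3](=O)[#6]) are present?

2

[#6][CX3](=O)[#6] is the SMARTS for a ketone: a carbonyl carbon (no H) flanked by two carbons.
The molecule carries 2 separate instances of an acetyl/ketone group (-C(=O)CH3) meeting every constraint; each maps to a distinct set of atoms, giving 2 matches.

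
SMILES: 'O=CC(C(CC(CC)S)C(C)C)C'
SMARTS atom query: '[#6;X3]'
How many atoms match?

1

The query [#6;X3] means: any carbon (aromatic or not) with three total connections.
Check the 13 heavy atoms by environment: 10× C (X4) → no; 1× S (X2) → no; 1× C (X3) → match; 1× O (X1) → no.
That gives 1 matching atom.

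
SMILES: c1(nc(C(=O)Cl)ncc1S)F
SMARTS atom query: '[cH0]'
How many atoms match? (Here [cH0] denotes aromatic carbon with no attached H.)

3

The query [cH0] means: aromatic carbon with no attached hydrogen (substituted or ring-fusion).
Check the 11 heavy atoms by environment: 2× n (aromatic, H0) → no; 3× c (aromatic, H0) → match; 1× c (aromatic, H1) → no; 1× S (H1) → no; 1× F (H0) → no; 1× C (H0) → no; 1× O (H0) → no; 1× Cl (H0) → no.
That gives 3 matching atoms.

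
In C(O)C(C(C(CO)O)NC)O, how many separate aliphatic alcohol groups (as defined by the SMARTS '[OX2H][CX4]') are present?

4

[OX2H][CX4] is the SMARTS for an aliphatic alcohol: a hydroxyl oxygen bound to an sp3 (X4) carbon.
The molecule carries 4 separate instances of a hydroxyl group (-OH) meeting every constraint; each maps to a distinct set of atoms, giving 4 matches.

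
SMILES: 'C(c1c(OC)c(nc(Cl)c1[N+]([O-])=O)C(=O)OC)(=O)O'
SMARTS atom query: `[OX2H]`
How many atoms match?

The query [OX2H] means: aliphatic oxygen with two connections, one of which is H — an -OH oxygen.
Check the 19 heavy atoms by environment: 1× n (aromatic, H0, X2) → no; 5× c (aromatic, H0, X3) → no; 2× O (H0, X2) → no; 2× C (H3, X4) → no; 1× N (charge +1, H0, X3) → no; 1× O (charge -1, H0, X1) → no; 3× O (H0, X1) → no; 2× C (H0, X3) → no; 1× O (H1, X2) → match; 1× Cl (H0, X1) → no.
That gives 1 matching atom.

1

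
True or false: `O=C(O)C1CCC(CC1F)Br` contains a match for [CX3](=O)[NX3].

False

The pattern [CX3](=O)[NX3] describes a carbonyl carbon bonded to a trivalent nitrogen — an amide.
The closest candidate here is a carboxylic acid group (-C(=O)OH), but the carbonyl is bonded to O, not to an NX3 nitrogen. No other fragment satisfies the full query, so there is no match.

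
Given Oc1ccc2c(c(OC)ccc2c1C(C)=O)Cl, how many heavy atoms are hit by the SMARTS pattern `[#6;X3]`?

Check the 17 heavy atoms by environment: 10× c (aromatic, X3) → match; 2× O (X2) → no; 1× Cl (X1) → no; 2× C (X4) → no; 1× C (X3) → match; 1× O (X1) → no.
Summing the matching environments: 10 + 1 = 11 matching atoms.

11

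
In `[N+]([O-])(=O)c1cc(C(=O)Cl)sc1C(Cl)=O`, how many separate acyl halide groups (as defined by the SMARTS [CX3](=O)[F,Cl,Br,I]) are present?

2

[CX3](=O)[F,Cl,Br,I] is the SMARTS for an acyl halide: a carbonyl carbon bonded to a halogen.
The molecule carries 2 separate instances of an acyl chloride (-C(=O)Cl) meeting every constraint; each maps to a distinct set of atoms, giving 2 matches.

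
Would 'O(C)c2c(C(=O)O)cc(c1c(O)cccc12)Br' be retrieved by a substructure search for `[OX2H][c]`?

The pattern [OX2H][c] describes a hydroxyl oxygen attached to an aromatic carbon — a phenol.
The molecule carries a hydroxyl group (-OH), whose atoms satisfy every constraint of the query, so the pattern matches.

Yes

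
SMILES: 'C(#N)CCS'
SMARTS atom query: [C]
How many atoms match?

3

The query [C] means: uppercase C matches aliphatic (non-aromatic) carbon only.
Check the 5 heavy atoms by environment: 3× C → match; 1× N → no; 1× S → no.
That gives 3 matching atoms.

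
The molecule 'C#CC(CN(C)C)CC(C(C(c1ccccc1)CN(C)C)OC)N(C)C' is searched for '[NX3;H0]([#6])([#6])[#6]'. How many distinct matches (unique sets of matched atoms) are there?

3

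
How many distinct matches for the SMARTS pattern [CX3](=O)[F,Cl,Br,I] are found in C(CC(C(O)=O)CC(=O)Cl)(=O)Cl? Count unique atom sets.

2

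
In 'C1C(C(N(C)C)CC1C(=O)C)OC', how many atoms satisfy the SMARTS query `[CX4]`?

9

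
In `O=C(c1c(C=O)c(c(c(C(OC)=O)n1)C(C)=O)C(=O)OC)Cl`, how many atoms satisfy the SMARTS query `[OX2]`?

Check the 22 heavy atoms by environment: 1× n (aromatic, X2) → no; 5× c (aromatic, X3) → no; 5× C (X3) → no; 5× O (X1) → no; 3× C (X4) → no; 2× O (X2) → match; 1× Cl (X1) → no.
That gives 2 matching atoms.

2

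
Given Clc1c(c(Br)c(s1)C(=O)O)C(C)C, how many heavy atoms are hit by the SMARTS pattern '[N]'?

0

Check the 13 heavy atoms by environment: 1× s (aromatic) → no; 4× c (aromatic) → no; 1× Br → no; 1× Cl → no; 4× C → no; 2× O → no.
No environment satisfies the query, so 0 matching atoms.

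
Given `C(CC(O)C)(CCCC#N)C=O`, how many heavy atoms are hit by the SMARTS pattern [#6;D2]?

6

The query [#6;D2] means: any carbon bonded to exactly two heavy atoms.
Check the 12 heavy atoms by environment: 6× C (D2) → match; 2× C (D3) → no; 1× C (D1) → no; 2× O (D1) → no; 1× N (D1) → no.
That gives 6 matching atoms.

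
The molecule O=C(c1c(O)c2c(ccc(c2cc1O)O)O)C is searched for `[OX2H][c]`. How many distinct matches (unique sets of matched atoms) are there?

4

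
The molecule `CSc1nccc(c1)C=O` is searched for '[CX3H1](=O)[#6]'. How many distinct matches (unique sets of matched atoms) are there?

1

[CX3H1](=O)[#6] is the SMARTS for an aldehyde: an sp2 carbon with one H, double-bonded to O and single-bonded to carbon.
Exactly one fragment in the molecule meets all constraints, giving 1 match.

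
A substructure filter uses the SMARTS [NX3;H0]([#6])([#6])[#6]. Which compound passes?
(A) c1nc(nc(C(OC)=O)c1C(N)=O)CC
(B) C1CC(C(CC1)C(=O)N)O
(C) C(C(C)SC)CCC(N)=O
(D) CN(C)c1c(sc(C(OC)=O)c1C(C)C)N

D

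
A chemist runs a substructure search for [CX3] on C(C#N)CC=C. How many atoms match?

2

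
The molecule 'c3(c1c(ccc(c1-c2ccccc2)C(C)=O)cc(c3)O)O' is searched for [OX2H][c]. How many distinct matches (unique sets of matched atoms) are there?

2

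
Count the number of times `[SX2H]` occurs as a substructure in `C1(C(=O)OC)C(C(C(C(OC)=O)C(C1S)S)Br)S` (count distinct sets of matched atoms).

3

[SX2H] is the SMARTS for a thiol: an aliphatic sulfur with two connections, one being H.
The molecule carries 3 separate instances of a thiol (-SH) meeting every constraint; each maps to a distinct set of atoms, giving 3 matches.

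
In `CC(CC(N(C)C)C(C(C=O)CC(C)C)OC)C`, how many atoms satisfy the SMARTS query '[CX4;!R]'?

14

Check the 18 heavy atoms by environment: 14× C (X4, acyclic) → match; 1× O (X2, acyclic) → no; 1× N (X3, acyclic) → no; 1× C (X3, acyclic) → no; 1× O (X1, acyclic) → no.
That gives 14 matching atoms.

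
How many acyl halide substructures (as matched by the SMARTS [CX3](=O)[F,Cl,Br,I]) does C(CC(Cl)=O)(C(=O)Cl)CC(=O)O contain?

2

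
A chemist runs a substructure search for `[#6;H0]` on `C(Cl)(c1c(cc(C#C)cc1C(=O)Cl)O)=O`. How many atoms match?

7

The query [#6;H0] means: any carbon with no attached hydrogen.
Check the 15 heavy atoms by environment: 2× c (aromatic, H1) → no; 4× c (aromatic, H0) → match; 1× O (H1) → no; 3× C (H0) → match; 1× C (H1) → no; 2× O (H0) → no; 2× Cl (H0) → no.
Summing the matching environments: 4 + 3 = 7 matching atoms.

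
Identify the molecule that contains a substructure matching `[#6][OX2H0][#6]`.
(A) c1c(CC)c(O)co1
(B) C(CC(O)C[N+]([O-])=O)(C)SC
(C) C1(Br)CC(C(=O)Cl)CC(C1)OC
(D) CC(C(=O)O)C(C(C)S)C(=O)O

C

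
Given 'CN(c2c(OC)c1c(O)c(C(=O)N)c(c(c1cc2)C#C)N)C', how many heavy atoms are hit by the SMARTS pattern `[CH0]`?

2

Check the 22 heavy atoms by environment: 8× c (aromatic, H0) → no; 2× c (aromatic, H1) → no; 2× C (H0) → match; 1× C (H1) → no; 1× O (H1) → no; 2× O (H0) → no; 2× N (H2) → no; 3× C (H3) → no; 1× N (H0) → no.
That gives 2 matching atoms.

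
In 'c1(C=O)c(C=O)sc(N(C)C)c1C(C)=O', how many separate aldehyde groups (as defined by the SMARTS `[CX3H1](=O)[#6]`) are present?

2

[CX3H1](=O)[#6] is the SMARTS for an aldehyde: an sp2 carbon with one H, double-bonded to O and single-bonded to carbon.
The molecule carries 2 separate instances of an aldehyde (-CHO) meeting every constraint; each maps to a distinct set of atoms, giving 2 matches.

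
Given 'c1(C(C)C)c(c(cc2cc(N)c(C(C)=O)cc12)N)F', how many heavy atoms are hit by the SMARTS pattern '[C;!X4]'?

1

The query [C;!X4] means: aliphatic carbon that does not have four total connections.
Check the 19 heavy atoms by environment: 10× c (aromatic, X3) → no; 4× C (X4) → no; 1× F (X1) → no; 1× C (X3) → match; 1× O (X1) → no; 2× N (X3) → no.
That gives 1 matching atom.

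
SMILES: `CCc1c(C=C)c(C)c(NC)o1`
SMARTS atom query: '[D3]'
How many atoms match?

4

The query [D3] means: atom with exactly three heavy-atom neighbours.
Check the 12 heavy atoms by environment: 1× o (aromatic, D2) → no; 4× c (aromatic, D3) → match; 2× C (D2) → no; 4× C (D1) → no; 1× N (D2) → no.
That gives 4 matching atoms.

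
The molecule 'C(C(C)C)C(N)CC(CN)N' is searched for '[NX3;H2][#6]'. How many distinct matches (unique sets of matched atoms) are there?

3

[NX3;H2][#6] is the SMARTS for a primary amine: a trivalent nitrogen with two H attached to carbon.
The molecule carries 3 separate instances of a primary amino group (-NH2) meeting every constraint; each maps to a distinct set of atoms, giving 3 matches.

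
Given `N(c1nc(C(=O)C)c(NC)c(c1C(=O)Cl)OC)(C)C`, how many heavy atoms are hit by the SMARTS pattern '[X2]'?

2

The query [X2] means: any atom with exactly two total connections (bonds + H).
Check the 19 heavy atoms by environment: 1× n (aromatic, X2) → match; 5× c (aromatic, X3) → no; 2× C (X3) → no; 2× O (X1) → no; 5× C (X4) → no; 1× O (X2) → match; 1× Cl (X1) → no; 2× N (X3) → no.
Summing the matching environments: 1 + 1 = 2 matching atoms.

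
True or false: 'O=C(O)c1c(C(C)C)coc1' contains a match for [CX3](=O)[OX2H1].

True

The pattern [CX3](=O)[OX2H1] describes an sp2 carbon double-bonded to O and single-bonded to an -OH oxygen — a carboxylic acid.
The molecule carries a carboxylic acid group (-C(=O)OH), whose atoms satisfy every constraint of the query, so the pattern matches.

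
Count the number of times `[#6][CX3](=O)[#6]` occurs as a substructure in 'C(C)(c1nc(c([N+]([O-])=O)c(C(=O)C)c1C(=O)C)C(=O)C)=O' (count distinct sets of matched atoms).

4

[#6][CX3](=O)[#6] is the SMARTS for a ketone: a carbonyl carbon (no H) flanked by two carbons.
The molecule carries 4 separate instances of an acetyl/ketone group (-C(=O)CH3) meeting every constraint; each maps to a distinct set of atoms, giving 4 matches.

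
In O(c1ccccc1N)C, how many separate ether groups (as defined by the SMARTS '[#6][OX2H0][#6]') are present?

1

[#6][OX2H0][#6] is the SMARTS for an ether: an aliphatic oxygen bridging two carbons with no H on the oxygen.
Exactly one fragment in the molecule meets all constraints, giving 1 match.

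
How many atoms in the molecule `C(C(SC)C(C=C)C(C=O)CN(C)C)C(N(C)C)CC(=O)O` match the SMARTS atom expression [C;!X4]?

4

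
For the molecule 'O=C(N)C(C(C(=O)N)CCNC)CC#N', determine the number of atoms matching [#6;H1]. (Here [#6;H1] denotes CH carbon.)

2

The query [#6;H1] means: any carbon bearing exactly one hydrogen.
Check the 15 heavy atoms by environment: 3× C (H2) → no; 2× C (H1) → match; 3× C (H0) → no; 2× O (H0) → no; 2× N (H2) → no; 1× N (H0) → no; 1× N (H1) → no; 1× C (H3) → no.
That gives 2 matching atoms.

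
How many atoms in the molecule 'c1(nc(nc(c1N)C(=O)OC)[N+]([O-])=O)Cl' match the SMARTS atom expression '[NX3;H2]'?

1

The query [NX3;H2] means: aliphatic N with 3 total connections, two of them H — an -NH2 nitrogen (amine or amide).
Check the 15 heavy atoms by environment: 2× n (aromatic, H0, X2) → no; 4× c (aromatic, H0, X3) → no; 1× C (H0, X3) → no; 2× O (H0, X1) → no; 1× O (H0, X2) → no; 1× C (H3, X4) → no; 1× N (charge +1, H0, X3) → no; 1× O (charge -1, H0, X1) → no; 1× N (H2, X3) → match; 1× Cl (H0, X1) → no.
That gives 1 matching atom.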